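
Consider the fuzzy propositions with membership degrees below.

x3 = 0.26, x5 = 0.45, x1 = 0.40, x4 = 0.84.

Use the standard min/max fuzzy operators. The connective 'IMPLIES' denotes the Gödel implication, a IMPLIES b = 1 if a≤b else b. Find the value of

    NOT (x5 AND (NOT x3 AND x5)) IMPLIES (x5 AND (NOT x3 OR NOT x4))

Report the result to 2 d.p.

NOT x3 = 1 − 0.26 = 0.74
NOT x3 AND x5 = min(a, b) on (0.74, 0.45) = 0.45
x5 AND (NOT x3 AND x5) = min(a, b) on (0.45, 0.45) = 0.45
NOT (x5 AND (NOT x3 AND x5)) = 1 − 0.45 = 0.55
NOT x3 = 1 − 0.26 = 0.74
NOT x4 = 1 − 0.84 = 0.16
NOT x3 OR NOT x4 = max(a, b) on (0.74, 0.16) = 0.74
x5 AND (NOT x3 OR NOT x4) = min(a, b) on (0.45, 0.74) = 0.45
NOT (x5 AND (NOT x3 AND x5)) IMPLIES (x5 AND (NOT x3 OR NOT x4))  [Gödel: 1 if a≤b else b] with a=0.55, b=0.45 → 0.45

0.45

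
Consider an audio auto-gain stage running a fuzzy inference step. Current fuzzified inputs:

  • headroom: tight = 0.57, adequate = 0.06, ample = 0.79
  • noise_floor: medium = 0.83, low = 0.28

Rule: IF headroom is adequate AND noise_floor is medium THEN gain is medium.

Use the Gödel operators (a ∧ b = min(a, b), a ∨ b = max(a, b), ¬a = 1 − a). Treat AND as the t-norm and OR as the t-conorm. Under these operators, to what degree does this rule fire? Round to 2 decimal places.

0.06

firing strength: adequate=0.06, medium=0.83; AND[min(a, b)] → w = 0.06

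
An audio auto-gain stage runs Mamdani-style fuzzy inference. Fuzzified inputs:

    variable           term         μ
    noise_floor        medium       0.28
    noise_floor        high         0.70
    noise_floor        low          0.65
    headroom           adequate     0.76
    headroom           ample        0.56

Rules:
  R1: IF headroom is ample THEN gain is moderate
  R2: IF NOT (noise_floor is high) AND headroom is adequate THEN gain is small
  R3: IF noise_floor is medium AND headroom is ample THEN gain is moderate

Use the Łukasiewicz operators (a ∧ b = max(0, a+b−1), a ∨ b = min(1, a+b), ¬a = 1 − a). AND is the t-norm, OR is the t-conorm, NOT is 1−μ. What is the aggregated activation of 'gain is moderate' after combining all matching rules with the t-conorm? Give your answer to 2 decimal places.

0.56

R1: ample=0.56 → w = 0.56
R2: ¬high=1−0.70=0.30, adequate=0.76; AND[max(0, a+b−1)] → w = 0.06
R3: medium=0.28, ample=0.56; AND[max(0, a+b−1)] → w = 0.00
Rules with consequent 'moderate': {R1, R3} → strengths 0.56, 0.00
Aggregate via t-conorm [min(1, a+b)]: 0.56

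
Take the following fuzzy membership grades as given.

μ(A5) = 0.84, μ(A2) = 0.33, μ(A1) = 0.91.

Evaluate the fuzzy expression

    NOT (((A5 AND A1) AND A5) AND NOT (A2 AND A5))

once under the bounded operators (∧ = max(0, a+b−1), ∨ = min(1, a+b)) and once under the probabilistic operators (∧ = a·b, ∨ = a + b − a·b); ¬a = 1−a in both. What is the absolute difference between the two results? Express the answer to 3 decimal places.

0.044

Under bounded:
  A5 AND A1 = max(0, a+b−1) on (0.84, 0.91) = 0.75
  (A5 AND A1) AND A5 = max(0, a+b−1) on (0.75, 0.84) = 0.59
  A2 AND A5 = max(0, a+b−1) on (0.33, 0.84) = 0.17
  NOT (A2 AND A5) = 1 − 0.17 = 0.83
  ((A5 AND A1) AND A5) AND NOT (A2 AND A5) = max(0, a+b−1) on (0.59, 0.83) = 0.42
  NOT (((A5 AND A1) AND A5) AND NOT (A2 AND A5)) = 1 − 0.42 = 0.58
  → value = 0.5800
Under probabilistic:
  A5 AND A1 = a·b on (0.8400, 0.9100) = 0.7644
  (A5 AND A1) AND A5 = a·b on (0.7644, 0.8400) = 0.6421
  A2 AND A5 = a·b on (0.3300, 0.8400) = 0.2772
  NOT (A2 AND A5) = 1 − 0.2772 = 0.7228
  ((A5 AND A1) AND A5) AND NOT (A2 AND A5) = a·b on (0.6421, 0.7228) = 0.4641
  NOT (((A5 AND A1) AND A5) AND NOT (A2 AND A5)) = 1 − 0.4641 = 0.5359
  → value = 0.5359
|0.5800 − 0.5359| = 0.044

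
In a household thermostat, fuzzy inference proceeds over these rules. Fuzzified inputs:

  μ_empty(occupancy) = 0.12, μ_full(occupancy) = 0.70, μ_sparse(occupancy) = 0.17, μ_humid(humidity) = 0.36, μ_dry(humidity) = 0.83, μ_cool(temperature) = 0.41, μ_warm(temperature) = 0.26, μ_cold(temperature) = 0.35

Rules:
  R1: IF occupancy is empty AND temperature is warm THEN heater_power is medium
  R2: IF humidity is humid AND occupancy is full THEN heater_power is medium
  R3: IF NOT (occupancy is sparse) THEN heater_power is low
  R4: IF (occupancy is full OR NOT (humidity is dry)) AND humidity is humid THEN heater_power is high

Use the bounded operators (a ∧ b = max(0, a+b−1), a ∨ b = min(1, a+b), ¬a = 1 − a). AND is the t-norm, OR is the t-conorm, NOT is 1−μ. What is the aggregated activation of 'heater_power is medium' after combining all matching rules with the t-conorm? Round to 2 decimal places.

0.06

R1: empty=0.12, warm=0.26; AND[max(0, a+b−1)] → w = 0.00
R2: humid=0.36, full=0.70; AND[max(0, a+b−1)] → w = 0.06
R3: ¬sparse=1−0.17=0.83 → w = 0.83
R4: (full=0.70 OR ¬dry=1−0.83=0.17) = 0.87; AND[max(0, a+b−1)] with humid=0.36 → w = 0.23
Rules with consequent 'medium': {R1, R2} → strengths 0.00, 0.06
Aggregate via t-conorm [min(1, a+b)]: 0.06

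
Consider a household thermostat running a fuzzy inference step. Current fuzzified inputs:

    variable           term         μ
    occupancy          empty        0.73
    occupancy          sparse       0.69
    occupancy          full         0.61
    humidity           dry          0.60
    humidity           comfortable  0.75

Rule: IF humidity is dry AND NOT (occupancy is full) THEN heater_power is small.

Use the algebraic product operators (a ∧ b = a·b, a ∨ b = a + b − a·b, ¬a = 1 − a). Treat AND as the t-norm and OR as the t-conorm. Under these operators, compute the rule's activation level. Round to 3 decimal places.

0.234

firing strength: dry=0.60, ¬full=1−0.61=0.39; AND[a·b] → w = 0.2340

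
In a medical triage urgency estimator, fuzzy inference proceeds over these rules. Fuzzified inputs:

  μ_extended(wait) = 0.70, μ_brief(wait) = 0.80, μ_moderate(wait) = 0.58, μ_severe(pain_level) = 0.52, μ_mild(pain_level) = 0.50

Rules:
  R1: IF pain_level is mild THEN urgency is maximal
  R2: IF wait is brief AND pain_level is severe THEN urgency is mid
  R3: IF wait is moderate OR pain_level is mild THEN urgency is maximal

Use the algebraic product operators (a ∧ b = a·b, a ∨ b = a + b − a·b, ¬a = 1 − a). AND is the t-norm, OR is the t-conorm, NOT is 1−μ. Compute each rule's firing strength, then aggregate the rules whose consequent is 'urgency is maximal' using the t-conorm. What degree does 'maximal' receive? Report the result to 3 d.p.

0.895

R1: mild=0.50 → w = 0.5000
R2: brief=0.80, severe=0.52; AND[a·b] → w = 0.4160
R3: moderate=0.58, mild=0.50; OR[a + b − a·b] → w = 0.7900
Rules with consequent 'maximal': {R1, R3} → strengths 0.5000, 0.7900
Aggregate via t-conorm [a + b − a·b]: 0.8950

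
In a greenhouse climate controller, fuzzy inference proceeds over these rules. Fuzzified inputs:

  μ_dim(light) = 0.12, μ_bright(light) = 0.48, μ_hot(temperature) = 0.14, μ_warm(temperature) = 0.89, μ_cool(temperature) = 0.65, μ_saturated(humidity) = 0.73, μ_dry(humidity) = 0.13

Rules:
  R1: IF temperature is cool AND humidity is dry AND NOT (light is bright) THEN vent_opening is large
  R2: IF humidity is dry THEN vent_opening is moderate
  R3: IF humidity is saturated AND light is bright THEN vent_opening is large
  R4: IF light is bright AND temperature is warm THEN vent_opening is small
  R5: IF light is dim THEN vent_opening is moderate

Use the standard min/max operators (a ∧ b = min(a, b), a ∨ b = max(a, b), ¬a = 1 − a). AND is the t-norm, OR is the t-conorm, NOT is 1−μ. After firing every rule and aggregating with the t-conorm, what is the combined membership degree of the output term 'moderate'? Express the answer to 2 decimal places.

0.13

R1: cool=0.65, dry=0.13, ¬bright=1−0.48=0.52; AND[min(a, b)] → w = 0.13
R2: dry=0.13 → w = 0.13
R3: saturated=0.73, bright=0.48; AND[min(a, b)] → w = 0.48
R4: bright=0.48, warm=0.89; AND[min(a, b)] → w = 0.48
R5: dim=0.12 → w = 0.12
Rules with consequent 'moderate': {R2, R5} → strengths 0.13, 0.12
Aggregate via t-conorm [max(a, b)]: 0.13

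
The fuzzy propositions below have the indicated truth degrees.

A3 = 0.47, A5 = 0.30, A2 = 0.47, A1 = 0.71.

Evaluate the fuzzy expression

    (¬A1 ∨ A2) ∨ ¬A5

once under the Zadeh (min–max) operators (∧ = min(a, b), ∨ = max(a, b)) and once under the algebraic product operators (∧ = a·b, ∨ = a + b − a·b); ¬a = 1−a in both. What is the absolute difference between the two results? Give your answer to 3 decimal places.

Under Zadeh (min–max):
  ¬A1 = 1 − 0.71 = 0.29
  ¬A1 ∨ A2 = max(a, b) on (0.29, 0.47) = 0.47
  ¬A5 = 1 − 0.30 = 0.70
  (¬A1 ∨ A2) ∨ ¬A5 = max(a, b) on (0.47, 0.70) = 0.70
  → value = 0.7000
Under algebraic product:
  ¬A1 = 1 − 0.7100 = 0.2900
  ¬A1 ∨ A2 = a + b − a·b on (0.2900, 0.4700) = 0.6237
  ¬A5 = 1 − 0.3000 = 0.7000
  (¬A1 ∨ A2) ∨ ¬A5 = a + b − a·b on (0.6237, 0.7000) = 0.8871
  → value = 0.8871
|0.7000 − 0.8871| = 0.187

0.187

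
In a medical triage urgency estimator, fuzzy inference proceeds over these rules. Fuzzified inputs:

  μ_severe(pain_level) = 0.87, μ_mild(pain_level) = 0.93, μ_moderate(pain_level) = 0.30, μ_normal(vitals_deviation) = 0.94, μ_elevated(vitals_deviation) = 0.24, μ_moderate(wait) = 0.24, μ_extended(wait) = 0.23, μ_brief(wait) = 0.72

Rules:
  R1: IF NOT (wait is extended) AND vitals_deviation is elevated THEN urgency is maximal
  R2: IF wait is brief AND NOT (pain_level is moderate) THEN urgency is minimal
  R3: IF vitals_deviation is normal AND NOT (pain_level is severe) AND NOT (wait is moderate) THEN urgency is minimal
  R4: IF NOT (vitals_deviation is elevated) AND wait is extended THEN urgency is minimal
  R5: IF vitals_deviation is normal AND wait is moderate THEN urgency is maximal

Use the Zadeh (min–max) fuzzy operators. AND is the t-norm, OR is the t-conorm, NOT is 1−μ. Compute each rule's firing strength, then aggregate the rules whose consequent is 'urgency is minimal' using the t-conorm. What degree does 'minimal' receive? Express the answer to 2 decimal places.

R1: ¬extended=1−0.23=0.77, elevated=0.24; AND[min(a, b)] → w = 0.24
R2: brief=0.72, ¬moderate=1−0.30=0.70; AND[min(a, b)] → w = 0.70
R3: normal=0.94, ¬severe=1−0.87=0.13, ¬moderate=1−0.24=0.76; AND[min(a, b)] → w = 0.13
R4: ¬elevated=1−0.24=0.76, extended=0.23; AND[min(a, b)] → w = 0.23
R5: normal=0.94, moderate=0.24; AND[min(a, b)] → w = 0.24
Rules with consequent 'minimal': {R2, R3, R4} → strengths 0.70, 0.13, 0.23
Aggregate via t-conorm [max(a, b)]: 0.70

0.70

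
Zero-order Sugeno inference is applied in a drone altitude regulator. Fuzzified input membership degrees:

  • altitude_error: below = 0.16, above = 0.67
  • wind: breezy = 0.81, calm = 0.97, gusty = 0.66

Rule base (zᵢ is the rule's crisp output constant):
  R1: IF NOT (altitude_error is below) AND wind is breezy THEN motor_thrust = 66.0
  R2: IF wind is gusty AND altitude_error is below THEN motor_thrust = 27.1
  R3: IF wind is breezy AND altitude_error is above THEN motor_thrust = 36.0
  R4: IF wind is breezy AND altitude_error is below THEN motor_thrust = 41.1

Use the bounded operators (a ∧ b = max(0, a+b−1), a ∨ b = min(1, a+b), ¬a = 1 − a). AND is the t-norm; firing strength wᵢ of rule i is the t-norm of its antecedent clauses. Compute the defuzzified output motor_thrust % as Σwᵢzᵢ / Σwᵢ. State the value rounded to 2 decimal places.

53.26

R1 (z=66.0): ¬below=1−0.16=0.84, breezy=0.81; AND[max(0, a+b−1)] → w = 0.65
R2 (z=27.1): gusty=0.66, below=0.16; AND[max(0, a+b−1)] → w = 0.00
R3 (z=36.0): breezy=0.81, above=0.67; AND[max(0, a+b−1)] → w = 0.48
R4 (z=41.1): breezy=0.81, below=0.16; AND[max(0, a+b−1)] → w = 0.00
Weighted average = (0.65·66.0 + 0.00·27.1 + 0.48·36.0 + 0.00·41.1) / (0.65 + 0.00 + 0.48 + 0.00)
  = 60.1800 / 1.1300 = 53.26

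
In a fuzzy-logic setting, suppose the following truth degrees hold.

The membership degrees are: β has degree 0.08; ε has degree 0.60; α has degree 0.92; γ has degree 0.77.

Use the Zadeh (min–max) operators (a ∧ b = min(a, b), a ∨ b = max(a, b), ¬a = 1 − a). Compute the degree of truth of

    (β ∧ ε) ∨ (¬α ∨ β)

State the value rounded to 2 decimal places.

β ∧ ε = min(a, b) on (0.08, 0.60) = 0.08
¬α = 1 − 0.92 = 0.08
¬α ∨ β = max(a, b) on (0.08, 0.08) = 0.08
(β ∧ ε) ∨ (¬α ∨ β) = max(a, b) on (0.08, 0.08) = 0.08

0.08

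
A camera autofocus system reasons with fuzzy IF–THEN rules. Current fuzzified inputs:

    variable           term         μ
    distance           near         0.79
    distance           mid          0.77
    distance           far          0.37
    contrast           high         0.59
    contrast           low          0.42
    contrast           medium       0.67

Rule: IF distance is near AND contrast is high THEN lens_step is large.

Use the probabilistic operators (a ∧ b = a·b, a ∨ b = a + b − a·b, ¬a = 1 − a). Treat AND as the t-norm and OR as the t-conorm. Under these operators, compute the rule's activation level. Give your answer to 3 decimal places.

0.466

firing strength: near=0.79, high=0.59; AND[a·b] → w = 0.4661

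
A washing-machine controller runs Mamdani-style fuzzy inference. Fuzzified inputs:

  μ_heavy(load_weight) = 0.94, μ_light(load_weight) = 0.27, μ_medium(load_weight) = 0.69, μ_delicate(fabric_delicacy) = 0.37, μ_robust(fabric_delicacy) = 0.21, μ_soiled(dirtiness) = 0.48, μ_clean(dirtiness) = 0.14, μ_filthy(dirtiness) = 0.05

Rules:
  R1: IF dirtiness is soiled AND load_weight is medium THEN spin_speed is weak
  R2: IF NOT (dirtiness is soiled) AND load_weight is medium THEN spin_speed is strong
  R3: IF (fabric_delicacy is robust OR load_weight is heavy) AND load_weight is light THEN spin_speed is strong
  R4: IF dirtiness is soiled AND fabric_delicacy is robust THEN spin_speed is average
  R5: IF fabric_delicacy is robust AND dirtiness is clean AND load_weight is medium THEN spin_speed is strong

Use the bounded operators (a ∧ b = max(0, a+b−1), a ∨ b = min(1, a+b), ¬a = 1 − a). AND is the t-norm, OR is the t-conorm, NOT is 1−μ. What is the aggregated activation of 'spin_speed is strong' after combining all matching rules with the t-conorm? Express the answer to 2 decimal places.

0.48

R1: soiled=0.48, medium=0.69; AND[max(0, a+b−1)] → w = 0.17
R2: ¬soiled=1−0.48=0.52, medium=0.69; AND[max(0, a+b−1)] → w = 0.21
R3: (robust=0.21 OR heavy=0.94) = 1.00; AND[max(0, a+b−1)] with light=0.27 → w = 0.27
R4: soiled=0.48, robust=0.21; AND[max(0, a+b−1)] → w = 0.00
R5: robust=0.21, clean=0.14, medium=0.69; AND[max(0, a+b−1)] → w = 0.00
Rules with consequent 'strong': {R2, R3, R5} → strengths 0.21, 0.27, 0.00
Aggregate via t-conorm [min(1, a+b)]: 0.48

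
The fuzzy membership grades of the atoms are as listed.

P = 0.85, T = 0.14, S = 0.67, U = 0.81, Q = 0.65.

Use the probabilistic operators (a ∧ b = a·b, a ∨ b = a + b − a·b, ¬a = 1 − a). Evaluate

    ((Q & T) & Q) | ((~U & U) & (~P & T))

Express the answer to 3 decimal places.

Q & T = a·b on (0.6500, 0.1400) = 0.0910
(Q & T) & Q = a·b on (0.0910, 0.6500) = 0.0592
~U = 1 − 0.8100 = 0.1900
~U & U = a·b on (0.1900, 0.8100) = 0.1539
~P = 1 − 0.8500 = 0.1500
~P & T = a·b on (0.1500, 0.1400) = 0.0210
(~U & U) & (~P & T) = a·b on (0.1539, 0.0210) = 0.0032
((Q & T) & Q) | ((~U & U) & (~P & T)) = a + b − a·b on (0.0592, 0.0032) = 0.0622

0.062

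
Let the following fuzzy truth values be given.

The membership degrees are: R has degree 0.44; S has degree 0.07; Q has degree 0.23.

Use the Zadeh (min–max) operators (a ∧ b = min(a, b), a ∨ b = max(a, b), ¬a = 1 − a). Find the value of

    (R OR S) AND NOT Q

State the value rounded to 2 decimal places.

0.44

R OR S = max(a, b) on (0.44, 0.07) = 0.44
NOT Q = 1 − 0.23 = 0.77
(R OR S) AND NOT Q = min(a, b) on (0.44, 0.77) = 0.44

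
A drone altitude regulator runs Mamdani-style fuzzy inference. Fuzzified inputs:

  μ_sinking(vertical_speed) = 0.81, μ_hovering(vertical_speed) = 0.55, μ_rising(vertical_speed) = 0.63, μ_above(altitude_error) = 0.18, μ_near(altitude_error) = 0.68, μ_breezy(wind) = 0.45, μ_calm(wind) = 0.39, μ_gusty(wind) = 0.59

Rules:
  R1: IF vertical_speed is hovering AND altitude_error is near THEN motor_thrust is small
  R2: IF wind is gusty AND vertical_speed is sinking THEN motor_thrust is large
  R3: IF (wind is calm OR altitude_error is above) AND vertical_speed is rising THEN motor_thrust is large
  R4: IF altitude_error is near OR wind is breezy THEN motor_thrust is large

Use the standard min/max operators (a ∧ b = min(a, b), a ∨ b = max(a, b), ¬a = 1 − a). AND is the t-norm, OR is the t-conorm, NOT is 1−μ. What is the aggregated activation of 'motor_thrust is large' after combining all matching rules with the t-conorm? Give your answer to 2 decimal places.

0.68

R1: hovering=0.55, near=0.68; AND[min(a, b)] → w = 0.55
R2: gusty=0.59, sinking=0.81; AND[min(a, b)] → w = 0.59
R3: (calm=0.39 OR above=0.18) = 0.39; AND[min(a, b)] with rising=0.63 → w = 0.39
R4: near=0.68, breezy=0.45; OR[max(a, b)] → w = 0.68
Rules with consequent 'large': {R2, R3, R4} → strengths 0.59, 0.39, 0.68
Aggregate via t-conorm [max(a, b)]: 0.68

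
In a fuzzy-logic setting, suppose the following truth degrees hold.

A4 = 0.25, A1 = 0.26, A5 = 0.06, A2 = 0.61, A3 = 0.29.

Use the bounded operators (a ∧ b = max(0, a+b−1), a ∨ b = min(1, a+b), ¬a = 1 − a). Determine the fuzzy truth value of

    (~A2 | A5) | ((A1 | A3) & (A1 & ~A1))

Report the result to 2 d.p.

~A2 = 1 − 0.61 = 0.39
~A2 | A5 = min(1, a+b) on (0.39, 0.06) = 0.45
A1 | A3 = min(1, a+b) on (0.26, 0.29) = 0.55
~A1 = 1 − 0.26 = 0.74
A1 & ~A1 = max(0, a+b−1) on (0.26, 0.74) = 0.00
(A1 | A3) & (A1 & ~A1) = max(0, a+b−1) on (0.55, 0.00) = 0.00
(~A2 | A5) | ((A1 | A3) & (A1 & ~A1)) = min(1, a+b) on (0.45, 0.00) = 0.45

0.45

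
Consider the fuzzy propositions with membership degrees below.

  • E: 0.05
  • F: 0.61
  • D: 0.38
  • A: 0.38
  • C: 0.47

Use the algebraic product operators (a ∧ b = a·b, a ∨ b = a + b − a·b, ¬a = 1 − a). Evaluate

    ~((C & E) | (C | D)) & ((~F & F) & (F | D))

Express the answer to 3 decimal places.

C & E = a·b on (0.4700, 0.0500) = 0.0235
C | D = a + b − a·b on (0.4700, 0.3800) = 0.6714
(C & E) | (C | D) = a + b − a·b on (0.0235, 0.6714) = 0.6791
~((C & E) | (C | D)) = 1 − 0.6791 = 0.3209
~F = 1 − 0.6100 = 0.3900
~F & F = a·b on (0.3900, 0.6100) = 0.2379
F | D = a + b − a·b on (0.6100, 0.3800) = 0.7582
(~F & F) & (F | D) = a·b on (0.2379, 0.7582) = 0.1804
~((C & E) | (C | D)) & ((~F & F) & (F | D)) = a·b on (0.3209, 0.1804) = 0.0579

0.058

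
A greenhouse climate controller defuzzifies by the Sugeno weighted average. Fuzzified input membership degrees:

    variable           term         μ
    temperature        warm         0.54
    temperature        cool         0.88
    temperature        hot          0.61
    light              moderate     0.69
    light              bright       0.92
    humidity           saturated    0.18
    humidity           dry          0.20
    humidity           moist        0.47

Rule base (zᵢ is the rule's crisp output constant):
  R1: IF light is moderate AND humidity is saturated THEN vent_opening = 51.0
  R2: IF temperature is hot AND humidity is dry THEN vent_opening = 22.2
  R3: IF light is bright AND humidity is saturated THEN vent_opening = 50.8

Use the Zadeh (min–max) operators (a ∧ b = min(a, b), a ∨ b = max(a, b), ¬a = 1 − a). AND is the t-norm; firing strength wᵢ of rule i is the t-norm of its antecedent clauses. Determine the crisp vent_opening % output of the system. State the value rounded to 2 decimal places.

R1 (z=51.0): moderate=0.69, saturated=0.18; AND[min(a, b)] → w = 0.18
R2 (z=22.2): hot=0.61, dry=0.20; AND[min(a, b)] → w = 0.20
R3 (z=50.8): bright=0.92, saturated=0.18; AND[min(a, b)] → w = 0.18
Weighted average = (0.18·51.0 + 0.20·22.2 + 0.18·50.8) / (0.18 + 0.20 + 0.18)
  = 22.7640 / 0.5600 = 40.65

40.65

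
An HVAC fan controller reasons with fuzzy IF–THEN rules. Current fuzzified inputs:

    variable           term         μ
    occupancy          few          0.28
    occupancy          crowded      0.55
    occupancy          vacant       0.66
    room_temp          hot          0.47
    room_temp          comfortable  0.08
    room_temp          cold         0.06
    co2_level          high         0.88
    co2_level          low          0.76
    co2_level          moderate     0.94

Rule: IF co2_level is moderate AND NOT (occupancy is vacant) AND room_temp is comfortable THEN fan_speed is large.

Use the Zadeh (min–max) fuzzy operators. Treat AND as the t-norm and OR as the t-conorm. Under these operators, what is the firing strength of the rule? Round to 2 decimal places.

firing strength: moderate=0.94, ¬vacant=1−0.66=0.34, comfortable=0.08; AND[min(a, b)] → w = 0.08

0.08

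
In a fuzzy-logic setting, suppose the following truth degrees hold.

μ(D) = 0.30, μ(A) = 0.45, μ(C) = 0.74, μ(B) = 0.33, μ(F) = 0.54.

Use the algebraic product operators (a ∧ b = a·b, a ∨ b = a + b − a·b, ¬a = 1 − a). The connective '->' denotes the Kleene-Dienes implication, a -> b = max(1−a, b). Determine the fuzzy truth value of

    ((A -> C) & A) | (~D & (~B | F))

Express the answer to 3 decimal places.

A -> C  [Kleene-Dienes: max(1−a, b)] with a=0.4500, b=0.7400 → 0.7400
(A -> C) & A = a·b on (0.7400, 0.4500) = 0.3330
~D = 1 − 0.3000 = 0.7000
~B = 1 − 0.3300 = 0.6700
~B | F = a + b − a·b on (0.6700, 0.5400) = 0.8482
~D & (~B | F) = a·b on (0.7000, 0.8482) = 0.5937
((A -> C) & A) | (~D & (~B | F)) = a + b − a·b on (0.3330, 0.5937) = 0.7290

0.729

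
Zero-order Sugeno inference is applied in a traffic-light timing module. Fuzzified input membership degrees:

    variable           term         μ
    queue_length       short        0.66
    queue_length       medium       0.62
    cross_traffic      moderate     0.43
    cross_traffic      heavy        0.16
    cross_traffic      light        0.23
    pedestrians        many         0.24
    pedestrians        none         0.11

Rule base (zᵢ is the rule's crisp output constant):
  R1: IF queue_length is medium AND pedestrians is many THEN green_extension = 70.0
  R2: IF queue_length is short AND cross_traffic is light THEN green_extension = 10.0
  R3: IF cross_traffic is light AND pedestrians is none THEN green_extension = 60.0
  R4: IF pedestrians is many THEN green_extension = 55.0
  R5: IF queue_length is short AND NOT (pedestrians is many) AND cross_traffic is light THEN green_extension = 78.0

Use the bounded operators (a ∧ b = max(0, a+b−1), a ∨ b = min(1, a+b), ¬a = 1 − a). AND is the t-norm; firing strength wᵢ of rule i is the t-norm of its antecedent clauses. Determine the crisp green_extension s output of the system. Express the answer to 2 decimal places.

55.00

R1 (z=70.0): medium=0.62, many=0.24; AND[max(0, a+b−1)] → w = 0.00
R2 (z=10.0): short=0.66, light=0.23; AND[max(0, a+b−1)] → w = 0.00
R3 (z=60.0): light=0.23, none=0.11; AND[max(0, a+b−1)] → w = 0.00
R4 (z=55.0): many=0.24 → w = 0.24
R5 (z=78.0): short=0.66, ¬many=1−0.24=0.76, light=0.23; AND[max(0, a+b−1)] → w = 0.00
Weighted average = (0.00·70.0 + 0.00·10.0 + 0.00·60.0 + 0.24·55.0 + 0.00·78.0) / (0.00 + 0.00 + 0.00 + 0.24 + 0.00)
  = 13.2000 / 0.2400 = 55.00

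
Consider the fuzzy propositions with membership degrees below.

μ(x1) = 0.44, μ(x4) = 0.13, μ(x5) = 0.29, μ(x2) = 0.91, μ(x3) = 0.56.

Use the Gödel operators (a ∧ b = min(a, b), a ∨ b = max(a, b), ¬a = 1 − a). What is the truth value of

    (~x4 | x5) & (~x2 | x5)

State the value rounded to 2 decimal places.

0.29

~x4 = 1 − 0.13 = 0.87
~x4 | x5 = max(a, b) on (0.87, 0.29) = 0.87
~x2 = 1 − 0.91 = 0.09
~x2 | x5 = max(a, b) on (0.09, 0.29) = 0.29
(~x4 | x5) & (~x2 | x5) = min(a, b) on (0.87, 0.29) = 0.29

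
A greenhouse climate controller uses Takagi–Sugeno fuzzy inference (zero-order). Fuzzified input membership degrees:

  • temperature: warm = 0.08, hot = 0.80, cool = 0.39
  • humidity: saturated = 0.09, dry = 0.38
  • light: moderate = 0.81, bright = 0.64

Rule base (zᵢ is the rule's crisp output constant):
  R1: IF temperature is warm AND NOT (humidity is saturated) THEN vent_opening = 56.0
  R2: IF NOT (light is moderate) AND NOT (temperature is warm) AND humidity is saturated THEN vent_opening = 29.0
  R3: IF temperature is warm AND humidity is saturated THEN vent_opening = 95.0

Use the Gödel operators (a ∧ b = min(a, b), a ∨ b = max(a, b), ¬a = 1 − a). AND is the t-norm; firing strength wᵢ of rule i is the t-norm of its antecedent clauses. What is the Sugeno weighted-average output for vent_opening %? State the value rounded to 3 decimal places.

58.760

R1 (z=56.0): warm=0.08, ¬saturated=1−0.09=0.91; AND[min(a, b)] → w = 0.08
R2 (z=29.0): ¬moderate=1−0.81=0.19, ¬warm=1−0.08=0.92, saturated=0.09; AND[min(a, b)] → w = 0.09
R3 (z=95.0): warm=0.08, saturated=0.09; AND[min(a, b)] → w = 0.08
Weighted average = (0.08·56.0 + 0.09·29.0 + 0.08·95.0) / (0.08 + 0.09 + 0.08)
  = 14.6900 / 0.2500 = 58.760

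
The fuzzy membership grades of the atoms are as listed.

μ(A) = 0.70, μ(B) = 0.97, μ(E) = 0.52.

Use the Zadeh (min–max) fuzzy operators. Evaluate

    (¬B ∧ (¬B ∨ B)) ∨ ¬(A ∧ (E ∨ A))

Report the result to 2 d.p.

¬B = 1 − 0.97 = 0.03
¬B = 1 − 0.97 = 0.03
¬B ∨ B = max(a, b) on (0.03, 0.97) = 0.97
¬B ∧ (¬B ∨ B) = min(a, b) on (0.03, 0.97) = 0.03
E ∨ A = max(a, b) on (0.52, 0.70) = 0.70
A ∧ (E ∨ A) = min(a, b) on (0.70, 0.70) = 0.70
¬(A ∧ (E ∨ A)) = 1 − 0.70 = 0.30
(¬B ∧ (¬B ∨ B)) ∨ ¬(A ∧ (E ∨ A)) = max(a, b) on (0.03, 0.30) = 0.30

0.30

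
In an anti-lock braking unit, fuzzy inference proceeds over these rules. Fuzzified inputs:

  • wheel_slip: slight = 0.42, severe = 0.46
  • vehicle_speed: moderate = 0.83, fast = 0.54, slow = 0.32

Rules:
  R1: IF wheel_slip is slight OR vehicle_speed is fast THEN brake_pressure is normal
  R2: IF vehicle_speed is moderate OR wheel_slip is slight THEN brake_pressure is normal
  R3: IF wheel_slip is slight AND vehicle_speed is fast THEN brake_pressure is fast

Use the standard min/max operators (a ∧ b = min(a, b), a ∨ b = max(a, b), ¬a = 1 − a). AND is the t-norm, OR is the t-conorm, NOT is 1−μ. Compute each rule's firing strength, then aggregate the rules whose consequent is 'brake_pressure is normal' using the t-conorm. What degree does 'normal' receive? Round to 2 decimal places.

0.83

R1: slight=0.42, fast=0.54; OR[max(a, b)] → w = 0.54
R2: moderate=0.83, slight=0.42; OR[max(a, b)] → w = 0.83
R3: slight=0.42, fast=0.54; AND[min(a, b)] → w = 0.42
Rules with consequent 'normal': {R1, R2} → strengths 0.54, 0.83
Aggregate via t-conorm [max(a, b)]: 0.83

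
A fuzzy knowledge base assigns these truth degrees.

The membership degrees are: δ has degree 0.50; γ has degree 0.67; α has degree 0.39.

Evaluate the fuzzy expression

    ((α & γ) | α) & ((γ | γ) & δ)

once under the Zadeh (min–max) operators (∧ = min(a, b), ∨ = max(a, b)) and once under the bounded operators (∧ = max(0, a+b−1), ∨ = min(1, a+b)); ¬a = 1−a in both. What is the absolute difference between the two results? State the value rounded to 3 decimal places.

Under Zadeh (min–max):
  α & γ = min(a, b) on (0.39, 0.67) = 0.39
  (α & γ) | α = max(a, b) on (0.39, 0.39) = 0.39
  γ | γ = max(a, b) on (0.67, 0.67) = 0.67
  (γ | γ) & δ = min(a, b) on (0.67, 0.50) = 0.50
  ((α & γ) | α) & ((γ | γ) & δ) = min(a, b) on (0.39, 0.50) = 0.39
  → value = 0.3900
Under bounded:
  α & γ = max(0, a+b−1) on (0.39, 0.67) = 0.06
  (α & γ) | α = min(1, a+b) on (0.06, 0.39) = 0.45
  γ | γ = min(1, a+b) on (0.67, 0.67) = 1.00
  (γ | γ) & δ = max(0, a+b−1) on (1.00, 0.50) = 0.50
  ((α & γ) | α) & ((γ | γ) & δ) = max(0, a+b−1) on (0.45, 0.50) = 0.00
  → value = 0.0000
|0.3900 − 0.0000| = 0.390

0.390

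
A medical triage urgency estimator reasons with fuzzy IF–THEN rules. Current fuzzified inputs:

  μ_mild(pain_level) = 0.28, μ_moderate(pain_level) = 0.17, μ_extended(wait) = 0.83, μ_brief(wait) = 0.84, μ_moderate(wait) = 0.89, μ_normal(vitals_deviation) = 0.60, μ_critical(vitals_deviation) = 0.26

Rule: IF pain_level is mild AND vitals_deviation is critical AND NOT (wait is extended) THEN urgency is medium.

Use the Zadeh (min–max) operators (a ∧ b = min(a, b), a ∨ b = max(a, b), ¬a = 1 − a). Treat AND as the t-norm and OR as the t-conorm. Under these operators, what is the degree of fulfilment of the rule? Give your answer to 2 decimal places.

firing strength: mild=0.28, critical=0.26, ¬extended=1−0.83=0.17; AND[min(a, b)] → w = 0.17

0.17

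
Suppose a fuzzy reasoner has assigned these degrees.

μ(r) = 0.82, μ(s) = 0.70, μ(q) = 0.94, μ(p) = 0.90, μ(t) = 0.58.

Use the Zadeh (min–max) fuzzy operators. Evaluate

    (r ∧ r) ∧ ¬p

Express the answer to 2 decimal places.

r ∧ r = min(a, b) on (0.82, 0.82) = 0.82
¬p = 1 − 0.90 = 0.10
(r ∧ r) ∧ ¬p = min(a, b) on (0.82, 0.10) = 0.10

0.10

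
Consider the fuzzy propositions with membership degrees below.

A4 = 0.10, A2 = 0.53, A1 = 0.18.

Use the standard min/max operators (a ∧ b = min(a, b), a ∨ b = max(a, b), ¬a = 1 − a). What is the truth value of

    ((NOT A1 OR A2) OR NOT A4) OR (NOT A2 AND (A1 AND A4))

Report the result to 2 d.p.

0.90

NOT A1 = 1 − 0.18 = 0.82
NOT A1 OR A2 = max(a, b) on (0.82, 0.53) = 0.82
NOT A4 = 1 − 0.10 = 0.90
(NOT A1 OR A2) OR NOT A4 = max(a, b) on (0.82, 0.90) = 0.90
NOT A2 = 1 − 0.53 = 0.47
A1 AND A4 = min(a, b) on (0.18, 0.10) = 0.10
NOT A2 AND (A1 AND A4) = min(a, b) on (0.47, 0.10) = 0.10
((NOT A1 OR A2) OR NOT A4) OR (NOT A2 AND (A1 AND A4)) = max(a, b) on (0.90, 0.10) = 0.90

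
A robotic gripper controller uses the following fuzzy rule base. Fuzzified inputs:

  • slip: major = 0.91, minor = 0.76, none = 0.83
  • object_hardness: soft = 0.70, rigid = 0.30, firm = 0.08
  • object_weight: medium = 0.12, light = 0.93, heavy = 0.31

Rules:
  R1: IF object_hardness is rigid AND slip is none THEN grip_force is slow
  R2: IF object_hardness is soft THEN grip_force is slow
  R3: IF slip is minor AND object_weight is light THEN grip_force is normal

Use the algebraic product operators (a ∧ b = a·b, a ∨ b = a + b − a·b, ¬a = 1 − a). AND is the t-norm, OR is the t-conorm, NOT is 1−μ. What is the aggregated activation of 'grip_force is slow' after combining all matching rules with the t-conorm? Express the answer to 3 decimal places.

R1: rigid=0.30, none=0.83; AND[a·b] → w = 0.2490
R2: soft=0.70 → w = 0.7000
R3: minor=0.76, light=0.93; AND[a·b] → w = 0.7068
Rules with consequent 'slow': {R1, R2} → strengths 0.2490, 0.7000
Aggregate via t-conorm [a + b − a·b]: 0.7747

0.775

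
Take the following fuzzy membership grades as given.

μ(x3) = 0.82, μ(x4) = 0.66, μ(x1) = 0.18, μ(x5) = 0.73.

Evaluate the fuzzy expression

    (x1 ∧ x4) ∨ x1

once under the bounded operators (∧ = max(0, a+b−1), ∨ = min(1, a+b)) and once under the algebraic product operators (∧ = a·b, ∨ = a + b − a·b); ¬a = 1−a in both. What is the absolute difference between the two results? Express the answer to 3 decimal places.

Under bounded:
  x1 ∧ x4 = max(0, a+b−1) on (0.18, 0.66) = 0.00
  (x1 ∧ x4) ∨ x1 = min(1, a+b) on (0.00, 0.18) = 0.18
  → value = 0.1800
Under algebraic product:
  x1 ∧ x4 = a·b on (0.1800, 0.6600) = 0.1188
  (x1 ∧ x4) ∨ x1 = a + b − a·b on (0.1188, 0.1800) = 0.2774
  → value = 0.2774
|0.1800 − 0.2774| = 0.097

0.097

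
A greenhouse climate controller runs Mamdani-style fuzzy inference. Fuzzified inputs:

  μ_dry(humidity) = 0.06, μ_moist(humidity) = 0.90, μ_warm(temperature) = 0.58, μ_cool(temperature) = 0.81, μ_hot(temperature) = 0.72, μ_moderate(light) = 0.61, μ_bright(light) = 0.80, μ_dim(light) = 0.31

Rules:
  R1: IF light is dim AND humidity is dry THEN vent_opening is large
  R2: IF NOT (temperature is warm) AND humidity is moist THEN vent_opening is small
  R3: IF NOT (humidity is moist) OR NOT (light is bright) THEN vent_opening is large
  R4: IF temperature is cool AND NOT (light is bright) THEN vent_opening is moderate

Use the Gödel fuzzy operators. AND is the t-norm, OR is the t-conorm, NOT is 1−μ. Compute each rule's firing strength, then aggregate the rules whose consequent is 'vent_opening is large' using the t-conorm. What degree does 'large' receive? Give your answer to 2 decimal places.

R1: dim=0.31, dry=0.06; AND[min(a, b)] → w = 0.06
R2: ¬warm=1−0.58=0.42, moist=0.90; AND[min(a, b)] → w = 0.42
R3: ¬moist=1−0.90=0.10, ¬bright=1−0.80=0.20; OR[max(a, b)] → w = 0.20
R4: cool=0.81, ¬bright=1−0.80=0.20; AND[min(a, b)] → w = 0.20
Rules with consequent 'large': {R1, R3} → strengths 0.06, 0.20
Aggregate via t-conorm [max(a, b)]: 0.20

0.20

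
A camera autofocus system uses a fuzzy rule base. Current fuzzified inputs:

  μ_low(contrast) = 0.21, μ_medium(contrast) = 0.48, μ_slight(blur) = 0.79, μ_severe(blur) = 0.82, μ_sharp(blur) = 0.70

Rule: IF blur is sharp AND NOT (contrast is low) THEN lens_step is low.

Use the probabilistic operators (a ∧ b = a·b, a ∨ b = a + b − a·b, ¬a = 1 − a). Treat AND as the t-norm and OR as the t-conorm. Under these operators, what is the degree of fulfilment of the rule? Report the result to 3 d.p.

firing strength: sharp=0.70, ¬low=1−0.21=0.79; AND[a·b] → w = 0.5530

0.553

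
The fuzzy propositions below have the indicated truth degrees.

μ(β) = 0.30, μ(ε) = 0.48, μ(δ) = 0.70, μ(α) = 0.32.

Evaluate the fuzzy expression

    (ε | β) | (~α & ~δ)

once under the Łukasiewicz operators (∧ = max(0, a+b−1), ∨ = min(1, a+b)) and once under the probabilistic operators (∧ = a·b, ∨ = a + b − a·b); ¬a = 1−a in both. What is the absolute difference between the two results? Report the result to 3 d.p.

0.070

Under Łukasiewicz:
  ε | β = min(1, a+b) on (0.48, 0.30) = 0.78
  ~α = 1 − 0.32 = 0.68
  ~δ = 1 − 0.70 = 0.30
  ~α & ~δ = max(0, a+b−1) on (0.68, 0.30) = 0.00
  (ε | β) | (~α & ~δ) = min(1, a+b) on (0.78, 0.00) = 0.78
  → value = 0.7800
Under probabilistic:
  ε | β = a + b − a·b on (0.4800, 0.3000) = 0.6360
  ~α = 1 − 0.3200 = 0.6800
  ~δ = 1 − 0.7000 = 0.3000
  ~α & ~δ = a·b on (0.6800, 0.3000) = 0.2040
  (ε | β) | (~α & ~δ) = a + b − a·b on (0.6360, 0.2040) = 0.7103
  → value = 0.7103
|0.7800 − 0.7103| = 0.070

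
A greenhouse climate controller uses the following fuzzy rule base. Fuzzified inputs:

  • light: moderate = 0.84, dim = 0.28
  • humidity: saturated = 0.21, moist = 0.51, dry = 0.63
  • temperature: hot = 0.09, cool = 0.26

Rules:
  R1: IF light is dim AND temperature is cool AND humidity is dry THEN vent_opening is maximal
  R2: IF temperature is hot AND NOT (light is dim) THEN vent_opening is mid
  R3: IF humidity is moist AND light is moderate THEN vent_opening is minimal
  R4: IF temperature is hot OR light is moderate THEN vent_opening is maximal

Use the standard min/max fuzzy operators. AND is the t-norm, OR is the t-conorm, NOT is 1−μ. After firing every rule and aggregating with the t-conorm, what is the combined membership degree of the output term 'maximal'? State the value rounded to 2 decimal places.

R1: dim=0.28, cool=0.26, dry=0.63; AND[min(a, b)] → w = 0.26
R2: hot=0.09, ¬dim=1−0.28=0.72; AND[min(a, b)] → w = 0.09
R3: moist=0.51, moderate=0.84; AND[min(a, b)] → w = 0.51
R4: hot=0.09, moderate=0.84; OR[max(a, b)] → w = 0.84
Rules with consequent 'maximal': {R1, R4} → strengths 0.26, 0.84
Aggregate via t-conorm [max(a, b)]: 0.84

0.84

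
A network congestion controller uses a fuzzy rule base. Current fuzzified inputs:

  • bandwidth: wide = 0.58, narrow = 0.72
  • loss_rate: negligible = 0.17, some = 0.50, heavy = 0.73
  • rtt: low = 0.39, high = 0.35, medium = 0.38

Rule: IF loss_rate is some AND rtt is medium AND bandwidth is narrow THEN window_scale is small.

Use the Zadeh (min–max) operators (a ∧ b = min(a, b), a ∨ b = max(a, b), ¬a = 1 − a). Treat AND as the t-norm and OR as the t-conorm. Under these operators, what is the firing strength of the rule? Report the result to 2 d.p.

firing strength: some=0.50, medium=0.38, narrow=0.72; AND[min(a, b)] → w = 0.38

0.38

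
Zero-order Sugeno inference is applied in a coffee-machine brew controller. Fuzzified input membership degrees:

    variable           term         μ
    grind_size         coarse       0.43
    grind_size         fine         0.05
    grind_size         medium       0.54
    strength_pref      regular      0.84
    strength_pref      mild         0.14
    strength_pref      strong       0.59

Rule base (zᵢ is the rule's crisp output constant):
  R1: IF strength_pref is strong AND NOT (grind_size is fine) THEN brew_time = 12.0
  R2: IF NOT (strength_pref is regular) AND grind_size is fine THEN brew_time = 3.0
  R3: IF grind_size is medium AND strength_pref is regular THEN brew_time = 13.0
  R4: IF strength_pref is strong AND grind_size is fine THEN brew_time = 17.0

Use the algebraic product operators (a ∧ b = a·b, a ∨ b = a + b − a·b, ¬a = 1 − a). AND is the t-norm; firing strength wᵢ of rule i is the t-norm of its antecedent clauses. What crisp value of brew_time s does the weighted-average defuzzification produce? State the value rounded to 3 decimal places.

R1 (z=12.0): strong=0.59, ¬fine=1−0.05=0.95; AND[a·b] → w = 0.5605
R2 (z=3.0): ¬regular=1−0.84=0.16, fine=0.05; AND[a·b] → w = 0.0080
R3 (z=13.0): medium=0.54, regular=0.84; AND[a·b] → w = 0.4536
R4 (z=17.0): strong=0.59, fine=0.05; AND[a·b] → w = 0.0295
Weighted average = (0.5605·12.0 + 0.0080·3.0 + 0.4536·13.0 + 0.0295·17.0) / (0.5605 + 0.0080 + 0.4536 + 0.0295)
  = 13.1483 / 1.0516 = 12.503

12.503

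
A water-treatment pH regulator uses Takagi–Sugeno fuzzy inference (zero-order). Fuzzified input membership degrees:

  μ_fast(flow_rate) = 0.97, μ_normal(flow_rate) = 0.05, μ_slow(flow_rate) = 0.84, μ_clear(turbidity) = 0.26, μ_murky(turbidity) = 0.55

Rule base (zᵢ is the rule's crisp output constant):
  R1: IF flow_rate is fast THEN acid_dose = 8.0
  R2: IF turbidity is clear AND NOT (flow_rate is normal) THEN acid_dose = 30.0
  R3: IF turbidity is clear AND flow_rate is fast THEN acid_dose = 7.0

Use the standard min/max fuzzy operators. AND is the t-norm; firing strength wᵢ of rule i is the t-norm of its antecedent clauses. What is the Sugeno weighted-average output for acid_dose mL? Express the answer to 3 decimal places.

11.664

R1 (z=8.0): fast=0.97 → w = 0.97
R2 (z=30.0): clear=0.26, ¬normal=1−0.05=0.95; AND[min(a, b)] → w = 0.26
R3 (z=7.0): clear=0.26, fast=0.97; AND[min(a, b)] → w = 0.26
Weighted average = (0.97·8.0 + 0.26·30.0 + 0.26·7.0) / (0.97 + 0.26 + 0.26)
  = 17.3800 / 1.4900 = 11.664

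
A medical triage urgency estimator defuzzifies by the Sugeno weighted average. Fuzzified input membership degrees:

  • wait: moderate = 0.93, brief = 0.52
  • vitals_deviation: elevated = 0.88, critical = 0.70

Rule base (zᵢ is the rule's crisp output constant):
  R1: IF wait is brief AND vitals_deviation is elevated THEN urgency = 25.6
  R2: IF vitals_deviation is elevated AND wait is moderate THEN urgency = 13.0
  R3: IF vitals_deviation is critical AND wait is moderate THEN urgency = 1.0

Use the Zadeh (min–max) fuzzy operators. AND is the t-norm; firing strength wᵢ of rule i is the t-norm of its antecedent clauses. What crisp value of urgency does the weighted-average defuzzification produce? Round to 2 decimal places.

12.12

R1 (z=25.6): brief=0.52, elevated=0.88; AND[min(a, b)] → w = 0.52
R2 (z=13.0): elevated=0.88, moderate=0.93; AND[min(a, b)] → w = 0.88
R3 (z=1.0): critical=0.70, moderate=0.93; AND[min(a, b)] → w = 0.70
Weighted average = (0.52·25.6 + 0.88·13.0 + 0.70·1.0) / (0.52 + 0.88 + 0.70)
  = 25.4520 / 2.1000 = 12.12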